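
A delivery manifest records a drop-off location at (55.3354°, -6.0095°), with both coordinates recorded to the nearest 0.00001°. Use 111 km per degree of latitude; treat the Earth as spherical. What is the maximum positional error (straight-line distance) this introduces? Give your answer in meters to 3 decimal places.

Rounding to 5 decimal places leaves each coordinate within ±5e-06° of the true value.
Latitude error → 5e-06 × 111000 = 0.555 m along the meridian.
East–west component at 55.3354°: 5e-06° × 111000 × cos 55.3354° ≈ 5e-06 × 63133.6 ≈ 0.315668 m.
Combining orthogonally: (0.555² + 0.315668²)^½ ≈ 0.638491 m.

0.638 meters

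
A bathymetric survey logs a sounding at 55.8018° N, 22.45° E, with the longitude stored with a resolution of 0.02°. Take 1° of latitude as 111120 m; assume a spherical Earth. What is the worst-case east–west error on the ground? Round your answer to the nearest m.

With a 0.02° grid the true value lies within half a step, ±0.02°/2 = ±0.01°, of the stored one.
One degree of longitude at 55.8018° is 111120 × cos 55.8018° ≈ 111120 × 0.5621 = 62455.8 m.
So at most 0.01° × 62455.8 ≈ 624.558 m east–west.

625 m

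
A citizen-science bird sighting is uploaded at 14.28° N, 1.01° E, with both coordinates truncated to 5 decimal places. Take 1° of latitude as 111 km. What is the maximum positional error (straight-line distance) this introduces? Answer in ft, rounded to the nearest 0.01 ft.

5.07 ft

Truncating at 5 decimal places can drop up to a full unit in the last place, so each coordinate may be off by as much as 1e-05°.
North–south component: 1e-05° × 111000 = 1.11 m.
Longitude error → 1e-05 × 111000 × cos 14.28° = 1e-05 × 111000 × 0.9691 ≈ 1.0757 m.
Combining orthogonally: (1.11² + 1.0757²)^½ ≈ 1.54572 m.
In feet: 1.54572 m ÷ 0.3048 ≈ 5.0712 ft.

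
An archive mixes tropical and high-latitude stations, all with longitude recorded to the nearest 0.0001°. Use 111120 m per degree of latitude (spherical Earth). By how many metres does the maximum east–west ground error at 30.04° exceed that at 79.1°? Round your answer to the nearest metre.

Rounding to 4 decimal places leaves the longitude within ±5e-05° of the true value.
At 30.04°: 5e-05° × 111120 × cos 30.04° = 5e-05 × 111120 × 0.8657 ≈ 4.8097 m.
At 79.1°: 5e-05° × 111120 × cos 79.1° = 5e-05 × 111120 × 0.1891 ≈ 1.0506 m.
So the lower-latitude error exceeds the higher by 4.8097 − 1.0506 = 3.7591 m.

4 metres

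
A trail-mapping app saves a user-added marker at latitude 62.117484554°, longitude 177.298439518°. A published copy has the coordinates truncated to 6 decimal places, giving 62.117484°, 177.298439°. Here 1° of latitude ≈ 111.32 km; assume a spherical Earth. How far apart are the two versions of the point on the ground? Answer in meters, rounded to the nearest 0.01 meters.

The latitude changed by +0.000000554° and the longitude by +0.000000518°.
N–S: 0.000000554° × 111320 m/° = 0.0616713 m.
E–W at 62.1175°: 0.000000518° × 111320 × cos 62.1175° = 0.000000518 × 111320 × 0.4677 ≈ 0.026967 m.
Hypotenuse of the two orthogonal shifts: √(0.0616713² + 0.026967²) = 0.0673095 m.

0.07 meters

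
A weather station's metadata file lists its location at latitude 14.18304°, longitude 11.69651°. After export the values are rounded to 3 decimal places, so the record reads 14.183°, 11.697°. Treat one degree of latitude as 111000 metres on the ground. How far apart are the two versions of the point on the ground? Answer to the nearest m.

The latitude changed by +0.00004° and the longitude by -0.00049°.
North–south shift: 0.00004 × 111000 = 4.44 m.
East–west at this latitude: -0.00049° × 111000 × cos 14.183° ≈ -0.00049 × 107617 = -52.7321 m.
Distance: √(4.44² + 52.7321²) ≈ 52.9187 m.

53 m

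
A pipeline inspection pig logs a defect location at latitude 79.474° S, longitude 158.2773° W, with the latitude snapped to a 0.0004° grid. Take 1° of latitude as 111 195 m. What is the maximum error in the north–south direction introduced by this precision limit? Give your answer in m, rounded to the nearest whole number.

With a 0.0004° grid the true value lies within half a step, ±0.0004°/2 = ±0.0002°, of the stored one.
So the N–S error is at most 0.0002 × 111195 = 22.239 m.

22 m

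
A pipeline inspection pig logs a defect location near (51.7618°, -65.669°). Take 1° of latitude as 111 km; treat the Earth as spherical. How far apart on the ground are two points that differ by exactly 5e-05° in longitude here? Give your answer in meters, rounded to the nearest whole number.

5e-05° of longitude at 51.7618° is 5e-05 × 111000 × cos 51.7618° ≈ 5e-05 × 68701.5 = 3.43507 m.

3 meters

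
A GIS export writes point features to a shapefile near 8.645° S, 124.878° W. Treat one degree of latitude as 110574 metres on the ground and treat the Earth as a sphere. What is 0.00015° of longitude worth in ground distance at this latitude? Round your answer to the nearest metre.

0.00015° of longitude at 8.645° is 0.00015 × 110574 × cos 8.645° ≈ 0.00015 × 109318 = 16.3977 m.

16 metres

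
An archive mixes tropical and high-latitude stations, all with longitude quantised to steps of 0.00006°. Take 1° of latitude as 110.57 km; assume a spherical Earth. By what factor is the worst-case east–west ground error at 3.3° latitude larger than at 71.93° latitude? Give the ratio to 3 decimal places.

With a 0.00006° grid the true value lies within half a step, ±0.00006°/2 = ±3e-05°, of the stored one.
At 3.3°: 3e-05° × 110570 × cos 3.3° = 3e-05 × 110570 × 0.9983 ≈ 3.3116 m.
Error at 71.93° = 3e-05° × 110570 × cos 71.93° ≈ 3.3171 × 0.3102 = 1.0289 m.
The ratio reduces to cos 3.3° / cos 71.93° = 0.9983/0.3102 ≈ 3.2186.

3.219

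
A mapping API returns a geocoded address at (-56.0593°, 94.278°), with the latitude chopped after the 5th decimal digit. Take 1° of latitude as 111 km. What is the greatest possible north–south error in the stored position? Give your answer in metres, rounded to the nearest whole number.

Truncating at 5 decimal places can drop up to a full unit in the last place, so the latitude may be off by as much as 1e-05°.
So the N–S error is at most 1e-05 × 111000 = 1.11 m.

1 metres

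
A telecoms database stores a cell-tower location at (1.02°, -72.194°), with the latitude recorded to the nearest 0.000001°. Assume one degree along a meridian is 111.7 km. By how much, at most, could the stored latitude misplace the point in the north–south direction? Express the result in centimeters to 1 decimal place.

5.6 centimeters

Rounding to 6 decimal places leaves the latitude within ±5e-07° of the true value.
So the N–S error is at most 5e-07 × 111700 = 0.05585 m.
That is 0.05585 m = 5.585 cm.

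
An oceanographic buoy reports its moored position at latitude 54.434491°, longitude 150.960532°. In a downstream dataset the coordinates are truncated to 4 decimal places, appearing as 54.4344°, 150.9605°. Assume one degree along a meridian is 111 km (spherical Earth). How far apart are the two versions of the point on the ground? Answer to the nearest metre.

10 metres

Δlat = 54.434491 − 54.4344 = +0.000091°; Δlon = 150.960532 − 150.9605 = +0.000032°.
North–south shift: 0.000091 × 111000 = 10.101 m.
East–west at this latitude: 0.000032° × 111000 × cos 54.4344° ≈ 0.000032 × 64561.5 = 2.06597 m.
Combined displacement = (10.101² + 2.06597²)^½ ≈ 10.3101 m.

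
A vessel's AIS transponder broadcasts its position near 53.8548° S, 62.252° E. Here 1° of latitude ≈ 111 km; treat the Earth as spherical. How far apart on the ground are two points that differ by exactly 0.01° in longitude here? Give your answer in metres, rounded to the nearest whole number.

At 53.8548° a degree of longitude is 111000 × cos 53.8548° ≈ 65471.5 m, so 0.01° corresponds to 654.715 m.

655 metres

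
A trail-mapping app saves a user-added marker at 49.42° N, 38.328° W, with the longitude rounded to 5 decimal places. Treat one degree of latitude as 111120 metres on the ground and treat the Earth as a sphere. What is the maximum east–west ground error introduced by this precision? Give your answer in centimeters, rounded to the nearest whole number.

36 centimeters

Rounding to 5 decimal places leaves the longitude within ±5e-06° of the true value.
One degree of longitude at 49.42° is 111120 × cos 49.42° ≈ 111120 × 0.6505 = 72284.6 m.
Maximum E–W displacement: 5e-06 × 72284.6 = 0.361423 m.
That is 0.361423 m = 36.142 cm.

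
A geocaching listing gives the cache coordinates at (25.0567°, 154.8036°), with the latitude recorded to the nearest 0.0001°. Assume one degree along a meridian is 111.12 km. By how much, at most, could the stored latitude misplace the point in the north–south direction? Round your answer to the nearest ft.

18 ft

Rounding to 4 decimal places leaves the latitude within ±5e-05° of the true value.
So the N–S error is at most 5e-05 × 111120 = 5.556 m.
Converting: 5.556 m × 3.2808 ft/m ≈ 18.228 ft.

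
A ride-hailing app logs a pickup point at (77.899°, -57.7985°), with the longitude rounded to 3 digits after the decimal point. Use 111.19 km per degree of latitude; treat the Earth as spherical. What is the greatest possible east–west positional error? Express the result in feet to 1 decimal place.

38.2 feet

Rounding to 3 decimal places leaves the longitude within ±0.0005° of the true value.
At latitude 77.899° a degree of longitude spans 111190 m × cos 77.899° = 111190 × 0.2096 ≈ 23309.4 m.
East–west error: 0.0005° × 23309.4 m/° ≈ 11.6547 m.
In feet: 11.6547 m ÷ 0.3048 ≈ 38.237 ft.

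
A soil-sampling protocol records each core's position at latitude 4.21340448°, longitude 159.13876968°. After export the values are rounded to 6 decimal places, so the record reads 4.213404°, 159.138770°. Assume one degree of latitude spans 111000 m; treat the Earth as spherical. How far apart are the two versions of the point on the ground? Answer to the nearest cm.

Δlat = 4.21340448 − 4.213404 = +0.00000048°; Δlon = 159.13876968 − 159.138770 = -0.00000032°.
N–S: 0.00000048° × 111000 m/° = 0.05328 m.
East–west at this latitude: -0.00000032° × 111000 × cos 4.2134° ≈ -0.00000032 × 110700 = -0.035424 m.
Distance: √(0.05328² + 0.035424²) ≈ 0.0639814 m.
That is 0.0639814 m = 6.3981 cm.

6 cm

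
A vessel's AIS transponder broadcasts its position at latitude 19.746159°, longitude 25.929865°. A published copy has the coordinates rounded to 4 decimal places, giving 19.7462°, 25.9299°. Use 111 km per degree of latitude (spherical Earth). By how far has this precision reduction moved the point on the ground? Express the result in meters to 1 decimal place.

Δlat = 19.746159 − 19.7462 = -0.000041°; Δlon = 25.929865 − 25.9299 = -0.000035°.
North–south shift: -0.000041 × 111000 = -4.551 m.
E–W at 19.7462°: -0.000035° × 111000 × cos 19.7462° = -0.000035 × 111000 × 0.9412 ≈ -3.65656 m.
Distance: √(4.551² + 3.65656²) ≈ 5.83798 m.

5.8 meters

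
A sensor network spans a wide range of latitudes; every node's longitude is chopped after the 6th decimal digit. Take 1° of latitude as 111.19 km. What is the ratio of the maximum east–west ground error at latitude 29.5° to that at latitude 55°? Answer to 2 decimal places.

1.52

Truncating at 6 decimal places can drop up to a full unit in the last place, so the longitude may be off by as much as 1e-06°.
At 29.5°: 1e-06° × 111190 × cos 29.5° = 1e-06 × 111190 × 0.8704 ≈ 0.096775 m.
At 55°: 1e-06° × 111190 × cos 55° = 1e-06 × 111190 × 0.5736 ≈ 0.063776 m.
The ratio reduces to cos 29.5° / cos 55° = 0.8704/0.5736 ≈ 1.5174.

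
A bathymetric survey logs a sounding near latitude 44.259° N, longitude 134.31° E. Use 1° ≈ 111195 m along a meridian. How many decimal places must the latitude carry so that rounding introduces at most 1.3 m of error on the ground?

One degree of latitude covers 111195 m.
With N decimal places the half-ulp bound is 0.5·10⁻ᴺ°, or 0.5·10⁻ᴺ × 111195 m on the ground.
Need 0.5 × 111195 × 10⁻ᴺ ≤ 1.3 → 10⁻ᴺ ≤ 2.338e-05, so N ≥ 4.63.
N = 4 would give 5.56 m (too coarse); N = 5 gives 0.556 m ≤ 1.3 m.

5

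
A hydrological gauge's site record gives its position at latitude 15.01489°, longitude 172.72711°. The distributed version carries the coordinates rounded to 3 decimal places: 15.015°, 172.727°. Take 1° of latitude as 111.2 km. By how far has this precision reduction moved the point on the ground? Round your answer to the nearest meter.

The latitude changed by -0.00011° and the longitude by +0.00011°.
North–south shift: -0.00011 × 111200 = -12.232 m.
East–west at this latitude: 0.00011° × 111200 × cos 15.015° ≈ 0.00011 × 107403 = 11.8144 m.
Combined displacement = (12.232² + 11.8144²)^½ ≈ 17.0059 m.

17 meters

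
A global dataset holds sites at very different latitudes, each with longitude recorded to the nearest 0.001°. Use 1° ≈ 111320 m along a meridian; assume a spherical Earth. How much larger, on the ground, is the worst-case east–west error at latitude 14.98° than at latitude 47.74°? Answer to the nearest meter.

Rounding to 3 decimal places leaves the longitude within ±0.0005° of the true value.
Error at 14.98° = 0.0005° × 111320 × cos 14.98° ≈ 55.66 × 0.9660 = 53.768 m.
Error at 47.74° = 0.0005° × 111320 × cos 47.74° ≈ 55.66 × 0.6725 = 37.431 m.
So the lower-latitude error exceeds the higher by 53.768 − 37.431 = 16.337 m.

16 meters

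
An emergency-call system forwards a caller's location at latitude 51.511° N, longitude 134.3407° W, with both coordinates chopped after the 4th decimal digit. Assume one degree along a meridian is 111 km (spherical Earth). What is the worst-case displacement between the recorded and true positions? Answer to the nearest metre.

Truncating at 4 decimal places can drop up to a full unit in the last place, so each coordinate may be off by as much as 0.0001°.
Latitude error → 0.0001 × 111000 = 11.1 m along the meridian.
E–W at 51.511°: 0.0001° × 111000 × cos 51.511° = 0.0001 × 111000 × 0.6224 ≈ 6.90824 m.
The two errors are perpendicular, so the maximum displacement is √(11.1² + 6.90824²) ≈ 13.0742 m.

13 metres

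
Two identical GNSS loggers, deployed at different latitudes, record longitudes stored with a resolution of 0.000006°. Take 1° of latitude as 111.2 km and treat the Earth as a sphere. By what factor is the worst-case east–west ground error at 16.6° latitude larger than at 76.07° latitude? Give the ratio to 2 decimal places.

With a 0.000006° grid the true value lies within half a step, ±0.000006°/2 = ±3e-06°, of the stored one.
At 16.6°: 3e-06° × 111200 × cos 16.6° = 3e-06 × 111200 × 0.9583 ≈ 0.3197 m.
At 76.07°: 3e-06° × 111200 × cos 76.07° = 3e-06 × 111200 × 0.2407 ≈ 0.08031 m.
The ratio reduces to cos 16.6° / cos 76.07° = 0.9583/0.2407 ≈ 3.9808.

3.98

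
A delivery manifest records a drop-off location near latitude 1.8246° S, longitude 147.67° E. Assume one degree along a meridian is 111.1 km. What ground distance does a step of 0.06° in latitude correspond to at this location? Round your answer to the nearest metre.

6666 metres

0.06° × 111100 m/° = 6666 m.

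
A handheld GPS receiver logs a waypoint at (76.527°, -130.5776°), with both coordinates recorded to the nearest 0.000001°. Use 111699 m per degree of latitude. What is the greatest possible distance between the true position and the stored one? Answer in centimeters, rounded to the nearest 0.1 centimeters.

Rounding to 6 decimal places leaves each coordinate within ±5e-07° of the true value.
Latitude error → 5e-07 × 111699 = 0.0558495 m along the meridian.
E–W at 76.527°: 5e-07° × 111699 × cos 76.527° = 5e-07 × 111699 × 0.2330 ≈ 0.0130122 m.
The two errors are perpendicular, so the maximum displacement is √(0.0558495² + 0.0130122²) ≈ 0.0573453 m.
That is 0.0573453 m = 5.7345 cm.

5.7 centimeters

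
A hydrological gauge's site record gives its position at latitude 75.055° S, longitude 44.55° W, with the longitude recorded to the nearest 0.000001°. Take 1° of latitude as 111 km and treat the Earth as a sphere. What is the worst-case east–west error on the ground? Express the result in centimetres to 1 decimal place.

1.4 centimetres

Rounding to 6 decimal places leaves the longitude within ±5e-07° of the true value.
One degree of longitude at 75.055° is 111000 × cos 75.055° ≈ 111000 × 0.2579 = 28626 m.
Maximum E–W displacement: 5e-07 × 28626 = 0.014313 m.
That is 0.014313 m = 1.4313 cm.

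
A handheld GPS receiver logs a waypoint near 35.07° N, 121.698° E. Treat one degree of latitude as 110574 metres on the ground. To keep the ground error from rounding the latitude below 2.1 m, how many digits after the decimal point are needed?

One degree of latitude covers 110574 m.
Rounding to N decimal places gives at most 0.5 × 10⁻ᴺ degrees of error, i.e. 0.5 × 10⁻ᴺ × 110574 m.
Need 0.5 × 110574 × 10⁻ᴺ ≤ 2.1 → 10⁻ᴺ ≤ 3.798e-05, so N ≥ 4.42.
N = 4 would give 5.53 m (too coarse); N = 5 gives 0.553 m ≤ 2.1 m.

5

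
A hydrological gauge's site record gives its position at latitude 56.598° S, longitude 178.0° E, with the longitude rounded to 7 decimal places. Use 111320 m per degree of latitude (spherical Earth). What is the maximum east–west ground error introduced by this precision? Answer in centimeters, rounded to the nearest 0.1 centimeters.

Rounding to 7 decimal places leaves the longitude within ±5e-08° of the true value.
At latitude 56.598° a degree of longitude spans 111320 m × cos 56.598° = 111320 × 0.5505 ≈ 61282.8 m.
East–west error: 5e-08° × 61282.8 m/° ≈ 0.00306414 m.
That is 0.00306414 m = 0.30641 cm.

0.3 centimeters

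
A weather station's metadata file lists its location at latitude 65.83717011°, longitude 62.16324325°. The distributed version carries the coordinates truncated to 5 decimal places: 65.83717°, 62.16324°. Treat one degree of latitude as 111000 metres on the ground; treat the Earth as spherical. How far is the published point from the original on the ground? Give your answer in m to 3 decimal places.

The latitude changed by +0.00000011° and the longitude by +0.00000325°.
North–south shift: 0.00000011 × 111000 = 0.01221 m.
East–west at this latitude: 0.00000325° × 111000 × cos 65.8372° ≈ 0.00000325 × 45435.8 = 0.147666 m.
Combined displacement = (0.01221² + 0.147666²)^½ ≈ 0.14817 m.

0.148 m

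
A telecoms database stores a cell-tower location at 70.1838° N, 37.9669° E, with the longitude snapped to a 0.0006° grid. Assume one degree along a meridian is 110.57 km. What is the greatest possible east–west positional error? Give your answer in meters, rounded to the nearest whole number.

With a 0.0006° grid the true value lies within half a step, ±0.0006°/2 = ±0.0003°, of the stored one.
Parallels shrink by cos φ, so at 70.1838° a degree of longitude is 110570 × 0.3390 ≈ 37483.7 m.
So at most 0.0003° × 37483.7 ≈ 11.2451 m east–west.

11 meters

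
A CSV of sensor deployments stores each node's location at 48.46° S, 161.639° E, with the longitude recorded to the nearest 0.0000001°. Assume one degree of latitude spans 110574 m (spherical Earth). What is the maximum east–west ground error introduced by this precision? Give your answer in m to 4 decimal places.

0.0037 m

Rounding to 7 decimal places leaves the longitude within ±5e-08° of the true value.
At latitude 48.46° a degree of longitude spans 110574 m × cos 48.46° = 110574 × 0.6631 ≈ 73326.3 m.
East–west error: 5e-08° × 73326.3 m/° ≈ 0.00366632 m.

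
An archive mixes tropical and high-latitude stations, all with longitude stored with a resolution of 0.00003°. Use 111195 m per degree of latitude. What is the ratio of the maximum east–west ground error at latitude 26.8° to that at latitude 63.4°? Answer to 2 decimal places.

With a 0.00003° grid the true value lies within half a step, ±0.00003°/2 = ±1.5e-05°, of the stored one.
Error at 26.8° = 1.5e-05° × 111195 × cos 26.8° ≈ 1.6679 × 0.8926 = 1.4888 m.
At 63.4°: 1.5e-05° × 111195 × cos 63.4° = 1.5e-05 × 111195 × 0.4478 ≈ 0.74683 m.
Ratio: 1.4888 / 0.74683 = cos 26.8° / cos 63.4° ≈ 1.9935.

1.99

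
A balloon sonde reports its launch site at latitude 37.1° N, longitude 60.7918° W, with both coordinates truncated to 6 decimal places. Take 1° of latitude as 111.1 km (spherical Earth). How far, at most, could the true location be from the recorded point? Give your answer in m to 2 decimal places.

0.14 m

Truncating at 6 decimal places can drop up to a full unit in the last place, so each coordinate may be off by as much as 1e-06°.
Latitude error → 1e-06 × 111100 = 0.1111 m along the meridian.
Longitude error → 1e-06 × 111100 × cos 37.1° = 1e-06 × 111100 × 0.7976 ≈ 0.0886116 m.
Combining orthogonally: (0.1111² + 0.0886116²)^½ ≈ 0.14211 m.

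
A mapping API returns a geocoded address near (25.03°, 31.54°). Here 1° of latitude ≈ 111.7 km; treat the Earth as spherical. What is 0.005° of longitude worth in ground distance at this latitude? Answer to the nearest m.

506 m

0.005° of longitude at 25.03° is 0.005 × 111700 × cos 25.03° ≈ 0.005 × 101210 = 506.049 m.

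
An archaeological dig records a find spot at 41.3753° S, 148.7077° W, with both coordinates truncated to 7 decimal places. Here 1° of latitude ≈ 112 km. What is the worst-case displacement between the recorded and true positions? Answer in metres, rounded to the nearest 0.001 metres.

Truncating at 7 decimal places can drop up to a full unit in the last place, so each coordinate may be off by as much as 1e-07°.
Latitude error → 1e-07 × 112000 = 0.0112 m along the meridian.
East–west component at 41.3753°: 1e-07° × 112000 × cos 41.3753° ≈ 1e-07 × 84044.4 ≈ 0.00840444 m.
The two errors are perpendicular, so the maximum displacement is √(0.0112² + 0.00840444²) ≈ 0.0140027 m.

0.014 metres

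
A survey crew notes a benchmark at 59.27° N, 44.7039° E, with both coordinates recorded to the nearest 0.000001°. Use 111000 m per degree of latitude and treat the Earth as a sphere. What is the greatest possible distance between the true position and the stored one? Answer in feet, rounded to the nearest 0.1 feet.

0.2 feet

Rounding to 6 decimal places leaves each coordinate within ±5e-07° of the true value.
N–S: 5e-07° × 111000 m/° = 0.0555 m.
East–west component at 59.27°: 5e-07° × 111000 × cos 59.27° ≈ 5e-07 × 56720.2 ≈ 0.0283601 m.
Combining orthogonally: (0.0555² + 0.0283601²)^½ ≈ 0.0623261 m.
In feet: 0.0623261 m ÷ 0.3048 ≈ 0.20448 ft.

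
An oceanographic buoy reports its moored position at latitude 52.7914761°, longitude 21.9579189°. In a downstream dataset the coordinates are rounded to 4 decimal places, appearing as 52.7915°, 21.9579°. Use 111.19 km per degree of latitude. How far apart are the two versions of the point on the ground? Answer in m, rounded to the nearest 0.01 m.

Δlat = 52.7914761 − 52.7915 = -0.0000239°; Δlon = 21.9579189 − 21.9579 = +0.0000189°.
North–south shift: -0.0000239 × 111190 = -2.65744 m.
East–west at this latitude: 0.0000189° × 111190 × cos 52.7915° ≈ 0.0000189 × 67238.5 = 1.27081 m.
Hypotenuse of the two orthogonal shifts: √(2.65744² + 1.27081²) = 2.94567 m.

2.95 m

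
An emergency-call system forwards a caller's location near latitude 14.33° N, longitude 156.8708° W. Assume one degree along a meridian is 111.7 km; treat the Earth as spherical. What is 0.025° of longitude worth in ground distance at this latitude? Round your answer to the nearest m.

2706 m

One degree of longitude here spans 111700 × cos 14.33° = 111700 × 0.9689 ≈ 108225 m; 0.025° of that is 2705.61 m.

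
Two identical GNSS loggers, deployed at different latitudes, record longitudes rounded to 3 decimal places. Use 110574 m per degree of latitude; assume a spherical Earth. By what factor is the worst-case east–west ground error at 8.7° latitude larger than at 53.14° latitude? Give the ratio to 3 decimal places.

Rounding to 3 decimal places leaves the longitude within ±0.0005° of the true value.
Error at 8.7° = 0.0005° × 110574 × cos 8.7° ≈ 55.287 × 0.9885 = 54.651 m.
Error at 53.14° = 0.0005° × 110574 × cos 53.14° ≈ 55.287 × 0.5999 = 33.165 m.
Ratio: 54.651 / 33.165 = cos 8.7° / cos 53.14° ≈ 1.6479.

1.648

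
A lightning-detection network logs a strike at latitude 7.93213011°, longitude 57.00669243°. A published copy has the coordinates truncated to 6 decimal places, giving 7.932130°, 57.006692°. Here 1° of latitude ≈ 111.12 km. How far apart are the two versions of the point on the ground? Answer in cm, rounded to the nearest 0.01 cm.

4.89 cm

Δlat = 7.93213011 − 7.932130 = +0.00000011°; Δlon = 57.00669243 − 57.006692 = +0.00000043°.
N–S: 0.00000011° × 111120 m/° = 0.0122232 m.
East–west at this latitude: 0.00000043° × 111120 × cos 7.93213° ≈ 0.00000043 × 110057 = 0.0473244 m.
Distance: √(0.0122232² + 0.0473244²) ≈ 0.0488775 m.
That is 0.0488775 m = 4.8877 cm.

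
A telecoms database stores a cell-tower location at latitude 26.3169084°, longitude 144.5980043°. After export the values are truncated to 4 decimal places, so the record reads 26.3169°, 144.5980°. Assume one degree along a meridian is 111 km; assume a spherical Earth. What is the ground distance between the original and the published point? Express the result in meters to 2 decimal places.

Δlat = 26.3169084 − 26.3169 = +0.0000084°; Δlon = 144.5980043 − 144.5980 = +0.0000043°.
N–S: 0.0000084° × 111000 m/° = 0.9324 m.
E–W at 26.3169°: 0.0000043° × 111000 × cos 26.3169° = 0.0000043 × 111000 × 0.8964 ≈ 0.427831 m.
Hypotenuse of the two orthogonal shifts: √(0.9324² + 0.427831²) = 1.02587 m.

1.03 meters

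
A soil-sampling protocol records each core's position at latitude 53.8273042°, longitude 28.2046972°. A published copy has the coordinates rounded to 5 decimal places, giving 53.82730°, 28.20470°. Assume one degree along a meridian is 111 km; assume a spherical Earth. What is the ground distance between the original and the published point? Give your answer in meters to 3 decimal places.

The latitude changed by +0.0000042° and the longitude by -0.0000028°.
North–south shift: 0.0000042 × 111000 = 0.4662 m.
E–W at 53.8273°: -0.0000028° × 111000 × cos 53.8273° = -0.0000028 × 111000 × 0.5902 ≈ -0.183441 m.
Combined displacement = (0.4662² + 0.183441²)^½ ≈ 0.500992 m.

0.501 meters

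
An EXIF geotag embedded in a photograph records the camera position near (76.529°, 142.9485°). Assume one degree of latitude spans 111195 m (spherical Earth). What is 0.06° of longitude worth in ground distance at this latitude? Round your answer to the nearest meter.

1554 meters

0.06° of longitude at 76.529° is 0.06 × 111195 × cos 76.529° ≈ 0.06 × 25903.2 = 1554.19 m.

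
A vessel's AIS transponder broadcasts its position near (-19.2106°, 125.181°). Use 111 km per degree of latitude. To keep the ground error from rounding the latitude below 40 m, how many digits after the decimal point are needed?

One degree of latitude covers 111000 m.
N decimal places → at most half a unit in the last place, 0.5 × 10⁻ᴺ° = 111000/2 × 10⁻ᴺ m.
Need 0.5 × 111000 × 10⁻ᴺ ≤ 40 → 10⁻ᴺ ≤ 7.207e-04, so N ≥ 3.14.
So 4 decimal places suffice (5.55 m); 3 would allow up to 55.5 m.

4 decimal places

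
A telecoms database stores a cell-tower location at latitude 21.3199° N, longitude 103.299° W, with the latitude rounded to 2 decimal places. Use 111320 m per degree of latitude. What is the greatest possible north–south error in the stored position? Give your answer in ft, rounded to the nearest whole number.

Rounding to 2 decimal places leaves the latitude within ±0.005° of the true value.
So the N–S error is at most 0.005 × 111320 = 556.6 m.
Converting: 556.6 m × 3.2808 ft/m ≈ 1826.1 ft.

1826 ft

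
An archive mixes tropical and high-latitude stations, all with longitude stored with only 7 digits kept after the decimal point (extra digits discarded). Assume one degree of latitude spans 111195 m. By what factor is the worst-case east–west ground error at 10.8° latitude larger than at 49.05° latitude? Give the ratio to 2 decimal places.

Truncating at 7 decimal places can drop up to a full unit in the last place, so the longitude may be off by as much as 1e-07°.
At 10.8°: 1e-07° × 111195 × cos 10.8° = 1e-07 × 111195 × 0.9823 ≈ 0.010923 m.
Error at 49.05° = 1e-07° × 111195 × cos 49.05° ≈ 0.011119 × 0.6554 = 0.0072877 m.
The ratio reduces to cos 10.8° / cos 49.05° = 0.9823/0.6554 ≈ 1.4988.

1.50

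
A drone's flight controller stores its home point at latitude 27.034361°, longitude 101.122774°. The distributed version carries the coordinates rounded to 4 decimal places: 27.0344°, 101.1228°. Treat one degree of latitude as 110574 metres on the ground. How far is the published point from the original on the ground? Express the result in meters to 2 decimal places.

Δlat = 27.034361 − 27.0344 = -0.000039°; Δlon = 101.122774 − 101.1228 = -0.000026°.
North–south shift: -0.000039 × 110574 = -4.31239 m.
E–W at 27.0344°: -0.000026° × 110574 × cos 27.0344° = -0.000026 × 110574 × 0.8907 ≈ -2.56079 m.
Distance: √(4.31239² + 2.56079²) ≈ 5.01541 m.

5.02 meters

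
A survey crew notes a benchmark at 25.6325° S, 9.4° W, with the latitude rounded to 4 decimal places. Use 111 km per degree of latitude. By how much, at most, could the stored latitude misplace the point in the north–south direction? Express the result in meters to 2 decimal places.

Rounding to 4 decimal places leaves the latitude within ±5e-05° of the true value.
So the N–S error is at most 5e-05 × 111000 = 5.55 m.

5.55 meters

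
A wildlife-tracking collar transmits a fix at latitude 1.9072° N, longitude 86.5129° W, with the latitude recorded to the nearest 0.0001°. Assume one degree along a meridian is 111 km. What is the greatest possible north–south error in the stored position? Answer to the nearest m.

6 m

Rounding to 4 decimal places leaves the latitude within ±5e-05° of the true value.
So the N–S error is at most 5e-05 × 111000 = 5.55 m.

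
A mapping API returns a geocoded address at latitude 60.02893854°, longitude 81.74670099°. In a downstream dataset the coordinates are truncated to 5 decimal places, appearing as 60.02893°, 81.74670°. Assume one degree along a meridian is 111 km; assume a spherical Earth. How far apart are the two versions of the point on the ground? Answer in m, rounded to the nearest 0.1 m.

Δlat = 60.02893854 − 60.02893 = +0.00000854°; Δlon = 81.74670099 − 81.74670 = +0.00000099°.
North–south shift: 0.00000854 × 111000 = 0.94794 m.
E–W at 60.0289°: 0.00000099° × 111000 × cos 60.0289° = 0.00000099 × 111000 × 0.4996 ≈ 0.0548969 m.
Distance: √(0.94794² + 0.0548969²) ≈ 0.949528 m.

0.9 m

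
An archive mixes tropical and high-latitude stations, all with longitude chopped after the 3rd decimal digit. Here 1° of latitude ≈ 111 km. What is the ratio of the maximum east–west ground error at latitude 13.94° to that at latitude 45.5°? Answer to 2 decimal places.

Truncating at 3 decimal places can drop up to a full unit in the last place, so the longitude may be off by as much as 0.001°.
Error at 13.94° = 0.001° × 111000 × cos 13.94° ≈ 111 × 0.9705 = 107.73 m.
Error at 45.5° = 0.001° × 111000 × cos 45.5° ≈ 111 × 0.7009 = 77.801 m.
The ratio reduces to cos 13.94° / cos 45.5° = 0.9705/0.7009 ≈ 1.3847.

1.38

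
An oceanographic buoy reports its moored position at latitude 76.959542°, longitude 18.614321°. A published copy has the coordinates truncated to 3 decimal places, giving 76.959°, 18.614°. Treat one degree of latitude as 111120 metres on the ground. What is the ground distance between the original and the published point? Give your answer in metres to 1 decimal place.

60.8 metres

The latitude changed by +0.000542° and the longitude by +0.000321°.
N–S: 0.000542° × 111120 m/° = 60.227 m.
East–west at this latitude: 0.000321° × 111120 × cos 76.959° ≈ 0.000321 × 25074 = 8.04876 m.
Combined displacement = (60.227² + 8.04876²)^½ ≈ 60.7625 m.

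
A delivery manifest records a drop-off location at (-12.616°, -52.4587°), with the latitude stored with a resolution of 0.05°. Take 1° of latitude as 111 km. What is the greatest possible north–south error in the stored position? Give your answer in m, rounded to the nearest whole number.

With a 0.05° grid the true value lies within half a step, ±0.05°/2 = ±0.025°, of the stored one.
North–south distance: 0.025° × 111000 m/° = 2775 m.

2775 m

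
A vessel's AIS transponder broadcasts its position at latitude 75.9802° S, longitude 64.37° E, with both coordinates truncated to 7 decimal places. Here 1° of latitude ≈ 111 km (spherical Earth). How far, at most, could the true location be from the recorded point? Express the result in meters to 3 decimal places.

0.011 meters

Truncating at 7 decimal places can drop up to a full unit in the last place, so each coordinate may be off by as much as 1e-07°.
N–S: 1e-07° × 111000 m/° = 0.0111 m.
East–west component at 75.9802°: 1e-07° × 111000 × cos 75.9802° ≈ 1e-07 × 26890.5 ≈ 0.00268905 m.
Worst case both components are at the extreme and orthogonal: √(0.0111² + 0.00268905²) ≈ 0.0114211 m.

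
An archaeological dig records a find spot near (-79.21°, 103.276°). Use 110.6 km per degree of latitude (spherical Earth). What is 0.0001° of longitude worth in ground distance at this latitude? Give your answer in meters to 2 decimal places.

2.07 meters

One degree of longitude here spans 110600 × cos 79.21° = 110600 × 0.1872 ≈ 20705.4 m; 0.0001° of that is 2.07054 m.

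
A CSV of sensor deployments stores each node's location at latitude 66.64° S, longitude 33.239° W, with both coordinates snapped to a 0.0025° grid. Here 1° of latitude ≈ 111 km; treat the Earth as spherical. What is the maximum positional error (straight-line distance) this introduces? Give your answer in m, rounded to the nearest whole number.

149 m

With a 0.0025° grid the true value lies within half a step, ±0.0025°/2 = ±0.00125°, of the stored one.
N–S: 0.00125° × 111000 m/° = 138.75 m.
E–W at 66.64°: 0.00125° × 111000 × cos 66.64° = 0.00125 × 111000 × 0.3965 ≈ 55.0154 m.
Combining orthogonally: (138.75² + 55.0154²)^½ ≈ 149.259 m.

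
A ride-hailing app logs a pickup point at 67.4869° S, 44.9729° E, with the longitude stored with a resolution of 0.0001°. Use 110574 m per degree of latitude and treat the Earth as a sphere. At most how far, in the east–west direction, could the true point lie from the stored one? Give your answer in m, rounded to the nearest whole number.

With a 0.0001° grid the true value lies within half a step, ±0.0001°/2 = ±5e-05°, of the stored one.
One degree of longitude at 67.4869° is 110574 × cos 67.4869° ≈ 110574 × 0.3829 = 42338.2 m.
Maximum E–W displacement: 5e-05 × 42338.2 = 2.11691 m.

2 m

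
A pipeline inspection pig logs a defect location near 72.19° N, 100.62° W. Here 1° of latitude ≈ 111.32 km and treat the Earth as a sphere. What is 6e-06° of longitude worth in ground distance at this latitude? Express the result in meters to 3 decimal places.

0.204 meters

One degree of longitude here spans 111320 × cos 72.19° = 111320 × 0.3059 ≈ 34048.5 m; 6e-06° of that is 0.204291 m.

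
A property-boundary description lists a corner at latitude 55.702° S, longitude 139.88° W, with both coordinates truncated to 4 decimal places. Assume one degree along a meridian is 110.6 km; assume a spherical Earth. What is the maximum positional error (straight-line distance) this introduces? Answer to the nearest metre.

13 metres

Truncating at 4 decimal places can drop up to a full unit in the last place, so each coordinate may be off by as much as 0.0001°.
North–south component: 0.0001° × 110600 = 11.06 m.
E–W at 55.702°: 0.0001° × 110600 × cos 55.702° = 0.0001 × 110600 × 0.5635 ≈ 6.23228 m.
The two errors are perpendicular, so the maximum displacement is √(11.06² + 6.23228²) ≈ 12.6951 m.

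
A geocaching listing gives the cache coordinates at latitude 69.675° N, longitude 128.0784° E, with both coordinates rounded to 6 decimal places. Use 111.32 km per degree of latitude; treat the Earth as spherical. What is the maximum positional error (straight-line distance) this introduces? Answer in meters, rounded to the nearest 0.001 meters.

Rounding to 6 decimal places leaves each coordinate within ±5e-07° of the true value.
Latitude error → 5e-07 × 111320 = 0.05566 m along the meridian.
East–west component at 69.675°: 5e-07° × 111320 × cos 69.675° ≈ 5e-07 × 38666.4 ≈ 0.0193332 m.
The two errors are perpendicular, so the maximum displacement is √(0.05566² + 0.0193332²) ≈ 0.0589221 m.

0.059 meters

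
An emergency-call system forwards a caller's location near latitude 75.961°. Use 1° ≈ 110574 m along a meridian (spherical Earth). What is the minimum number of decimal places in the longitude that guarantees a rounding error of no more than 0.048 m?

At 75.961° one degree of longitude covers 110574 × cos 75.961° ≈ 110574 × 0.2426 ≈ 26823.3 m.
N decimal places → at most half a unit in the last place, 0.5 × 10⁻ᴺ° = 26823.3/2 × 10⁻ᴺ m.
Need 0.5 × 26823.3 × 10⁻ᴺ ≤ 0.048 → 10⁻ᴺ ≤ 3.579e-06, so N ≥ 5.45.
At 5 places the error can reach 0.134 m, but 6 places keeps it to 0.0134 m.

6 decimal places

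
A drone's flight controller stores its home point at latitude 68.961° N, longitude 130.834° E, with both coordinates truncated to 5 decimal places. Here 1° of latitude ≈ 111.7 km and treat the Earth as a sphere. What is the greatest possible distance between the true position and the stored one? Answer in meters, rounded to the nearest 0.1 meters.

Truncating at 5 decimal places can drop up to a full unit in the last place, so each coordinate may be off by as much as 1e-05°.
Latitude error → 1e-05 × 111700 = 1.117 m along the meridian.
East–west component at 68.961°: 1e-05° × 111700 × cos 68.961° ≈ 1e-05 × 40100.7 ≈ 0.401007 m.
The two errors are perpendicular, so the maximum displacement is √(1.117² + 0.401007²) ≈ 1.1868 m.

1.2 meters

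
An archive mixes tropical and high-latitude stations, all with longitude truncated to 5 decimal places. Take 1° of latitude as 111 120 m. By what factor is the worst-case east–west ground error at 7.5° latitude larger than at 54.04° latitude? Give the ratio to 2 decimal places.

1.69

Truncating at 5 decimal places can drop up to a full unit in the last place, so the longitude may be off by as much as 1e-05°.
Error at 7.5° = 1e-05° × 111120 × cos 7.5° ≈ 1.1112 × 0.9914 = 1.1017 m.
At 54.04°: 1e-05° × 111120 × cos 54.04° = 1e-05 × 111120 × 0.5872 ≈ 0.65252 m.
The ratio reduces to cos 7.5° / cos 54.04° = 0.9914/0.5872 ≈ 1.6884.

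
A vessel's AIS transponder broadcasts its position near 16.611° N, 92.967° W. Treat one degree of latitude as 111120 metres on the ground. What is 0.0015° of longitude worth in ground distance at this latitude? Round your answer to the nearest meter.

0.0015° of longitude at 16.611° is 0.0015 × 111120 × cos 16.611° ≈ 0.0015 × 106483 = 159.724 m.

160 meters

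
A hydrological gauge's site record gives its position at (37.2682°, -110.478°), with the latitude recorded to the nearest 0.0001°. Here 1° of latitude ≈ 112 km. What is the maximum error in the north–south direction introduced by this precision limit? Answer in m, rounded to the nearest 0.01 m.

5.60 m

Rounding to 4 decimal places leaves the latitude within ±5e-05° of the true value.
So the N–S error is at most 5e-05 × 112000 = 5.6 m.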